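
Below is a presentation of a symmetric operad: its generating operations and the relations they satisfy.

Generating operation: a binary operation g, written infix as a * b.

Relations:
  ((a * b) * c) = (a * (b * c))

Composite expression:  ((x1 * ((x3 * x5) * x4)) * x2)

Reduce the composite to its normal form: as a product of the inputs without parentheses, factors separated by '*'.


Every regrouping of g is equal, so read the x-inputs in written order.
(x3 * x5) spells out as x3 * x5
((x3 * x5) * x4) spells out as x3 * x5 * x4
(x1 * ((x3 * x5) * x4)) spells out as x1 * x3 * x5 * x4
((x1 * ((x3 * x5) * x4)) * x2) spells out as x1 * x3 * x5 * x4 * x2

x1 * x3 * x5 * x4 * x2


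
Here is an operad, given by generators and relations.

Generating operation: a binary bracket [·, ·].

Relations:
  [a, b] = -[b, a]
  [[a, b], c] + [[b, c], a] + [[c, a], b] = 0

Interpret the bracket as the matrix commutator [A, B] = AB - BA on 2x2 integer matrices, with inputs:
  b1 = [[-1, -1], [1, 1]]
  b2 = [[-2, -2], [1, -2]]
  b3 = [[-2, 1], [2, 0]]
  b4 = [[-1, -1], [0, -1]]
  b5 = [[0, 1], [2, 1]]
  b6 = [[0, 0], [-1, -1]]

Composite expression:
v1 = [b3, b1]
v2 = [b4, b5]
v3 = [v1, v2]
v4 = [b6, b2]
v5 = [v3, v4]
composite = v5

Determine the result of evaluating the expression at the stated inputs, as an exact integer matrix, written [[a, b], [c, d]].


[[6, 48], [-36, -6]]

[b3, b1] = [[3, 4], [-2, -3]]
[b4, b5] = [[-2, -1], [0, 2]]
[[b3, b1], [b4, b5]] = [[-2, 10], [8, 2]]
[b6, b2] = [[-2, -2], [-1, 2]]
[[[b3, b1], [b4, b5]], [b6, b2]] = [[6, 48], [-36, -6]]


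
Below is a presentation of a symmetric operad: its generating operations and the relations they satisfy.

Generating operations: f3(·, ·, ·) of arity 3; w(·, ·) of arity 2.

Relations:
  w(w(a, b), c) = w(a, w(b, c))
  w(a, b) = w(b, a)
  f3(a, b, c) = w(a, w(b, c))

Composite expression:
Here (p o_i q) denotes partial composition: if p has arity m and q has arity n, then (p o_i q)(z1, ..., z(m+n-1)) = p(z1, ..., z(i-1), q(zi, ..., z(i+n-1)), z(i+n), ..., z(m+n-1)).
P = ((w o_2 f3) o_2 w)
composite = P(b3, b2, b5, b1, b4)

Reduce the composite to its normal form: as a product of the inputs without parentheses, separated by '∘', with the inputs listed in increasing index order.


b1 ∘ b2 ∘ b3 ∘ b4 ∘ b5

Key point: w commutes, so take the b-inputs in any fixed order.
w(b2, b5) collapses to b2 ∘ b5
f3(w(b2, b5), b1, b4) collapses to b2 ∘ b5 ∘ b1 ∘ b4
w(b3, f3(w(b2, b5), b1, b4)) collapses to b3 ∘ b2 ∘ b5 ∘ b1 ∘ b4
reordering the factors by index: b1 ∘ b2 ∘ b3 ∘ b4 ∘ b5


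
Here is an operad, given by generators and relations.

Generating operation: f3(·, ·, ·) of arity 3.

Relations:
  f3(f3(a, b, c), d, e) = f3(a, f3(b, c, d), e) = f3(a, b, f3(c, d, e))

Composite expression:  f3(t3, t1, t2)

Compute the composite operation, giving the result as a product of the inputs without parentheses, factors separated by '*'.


The f3-tree's shape is irrelevant; the t-reading-order decides.
f3(t3, t1, t2) reduces to t3 * t1 * t2

t3 * t1 * t2


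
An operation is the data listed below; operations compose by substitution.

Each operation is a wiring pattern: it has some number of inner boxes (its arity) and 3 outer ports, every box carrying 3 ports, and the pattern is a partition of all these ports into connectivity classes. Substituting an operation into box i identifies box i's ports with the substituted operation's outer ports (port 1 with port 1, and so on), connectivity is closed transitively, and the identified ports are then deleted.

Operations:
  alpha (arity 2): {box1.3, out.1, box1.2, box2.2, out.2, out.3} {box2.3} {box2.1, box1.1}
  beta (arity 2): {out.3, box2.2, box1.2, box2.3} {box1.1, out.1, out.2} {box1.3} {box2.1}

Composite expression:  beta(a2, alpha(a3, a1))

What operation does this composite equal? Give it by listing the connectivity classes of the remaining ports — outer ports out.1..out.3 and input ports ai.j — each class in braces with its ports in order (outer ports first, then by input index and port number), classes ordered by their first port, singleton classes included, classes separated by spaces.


{out.1, out.2, a2.1} {out.3, a1.2, a2.2, a3.2, a3.3} {a1.1, a3.1} {a1.3} {a2.3}

Substituting into beta glues patterns; closure does the rest.
after alpha, the pattern on (a3, a1) reads {out.1, out.2, out.3, a1.2, a3.2, a3.3} {a1.1, a3.1} {a1.3} (out.j = its outer ports)
after beta, the pattern on (a2, a3, a1) reads {out.1, out.2, a2.1} {out.3, a1.2, a2.2, a3.2, a3.3} {a1.1, a3.1} {a1.3} {a2.3} (out.j = its outer ports)


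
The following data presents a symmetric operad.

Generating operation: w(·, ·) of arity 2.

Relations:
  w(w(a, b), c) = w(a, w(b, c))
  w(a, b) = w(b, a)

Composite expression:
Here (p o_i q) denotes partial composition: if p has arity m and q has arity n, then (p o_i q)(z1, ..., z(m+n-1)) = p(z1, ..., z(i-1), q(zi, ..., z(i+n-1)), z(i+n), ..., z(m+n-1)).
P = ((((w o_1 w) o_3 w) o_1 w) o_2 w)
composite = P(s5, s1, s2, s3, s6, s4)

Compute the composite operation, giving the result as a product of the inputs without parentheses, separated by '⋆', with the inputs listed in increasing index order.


s1 ⋆ s2 ⋆ s3 ⋆ s4 ⋆ s5 ⋆ s6

Reordering under w is free, so list the s-inputs canonically.
w(s1, s2) linearizes to s1 ⋆ s2
w(s5, w(s1, s2)) linearizes to s5 ⋆ s1 ⋆ s2
w(w(s5, w(s1, s2)), s3) linearizes to s5 ⋆ s1 ⋆ s2 ⋆ s3
w(s6, s4) linearizes to s6 ⋆ s4
w(w(w(s5, w(s1, s2)), s3), w(s6, s4)) linearizes to s5 ⋆ s1 ⋆ s2 ⋆ s3 ⋆ s6 ⋆ s4
commutativity sorts the factors: s1 ⋆ s2 ⋆ s3 ⋆ s4 ⋆ s5 ⋆ s6


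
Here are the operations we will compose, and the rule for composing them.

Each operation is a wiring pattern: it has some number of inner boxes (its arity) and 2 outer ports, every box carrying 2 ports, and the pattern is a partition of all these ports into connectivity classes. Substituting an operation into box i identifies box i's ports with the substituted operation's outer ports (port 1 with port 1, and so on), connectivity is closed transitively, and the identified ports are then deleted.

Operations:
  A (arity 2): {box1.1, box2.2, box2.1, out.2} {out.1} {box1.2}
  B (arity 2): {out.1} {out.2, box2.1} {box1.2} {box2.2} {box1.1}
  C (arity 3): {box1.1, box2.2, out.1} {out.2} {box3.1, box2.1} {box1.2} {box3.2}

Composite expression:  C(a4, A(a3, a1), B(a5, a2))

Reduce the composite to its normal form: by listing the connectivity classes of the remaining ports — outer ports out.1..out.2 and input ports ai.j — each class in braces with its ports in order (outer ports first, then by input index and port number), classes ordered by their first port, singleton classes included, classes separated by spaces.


Treat the ports identified at C as solder joints: merge, then drop.
stage A: inputs (a3, a1), connectivity {out.1} {out.2, a1.1, a1.2, a3.1} {a3.2}, out.j its boundary
stage B: inputs (a5, a2), connectivity {out.1} {out.2, a2.1} {a2.2} {a5.1} {a5.2}, out.j its boundary
stage C: inputs (a4, a3, a1, a5, a2), connectivity {out.1, a1.1, a1.2, a3.1, a4.1} {out.2} {a2.1} {a2.2} {a3.2} {a4.2} {a5.1} {a5.2}, out.j its boundary

{out.1, a1.1, a1.2, a3.1, a4.1} {out.2} {a2.1} {a2.2} {a3.2} {a4.2} {a5.1} {a5.2}


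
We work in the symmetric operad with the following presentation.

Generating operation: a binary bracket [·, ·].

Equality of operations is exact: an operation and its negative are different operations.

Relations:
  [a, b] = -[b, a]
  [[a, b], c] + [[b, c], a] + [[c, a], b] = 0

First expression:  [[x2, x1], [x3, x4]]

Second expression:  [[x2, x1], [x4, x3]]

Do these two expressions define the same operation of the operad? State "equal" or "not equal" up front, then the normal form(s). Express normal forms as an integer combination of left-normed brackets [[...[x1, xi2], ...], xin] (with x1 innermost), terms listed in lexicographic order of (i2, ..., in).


not equal: they reduce to -[[[x1, x2], x3], x4] + [[[x1, x2], x4], x3] and [[[x1, x2], x3], x4] - [[[x1, x2], x4], x3]

Reducing the first expression gives -[[[x1, x2], x3], x4] + [[[x1, x2], x4], x3]
Reducing the second expression gives [[[x1, x2], x3], x4] - [[[x1, x2], x4], x3]
Distinct normal forms: not equal.


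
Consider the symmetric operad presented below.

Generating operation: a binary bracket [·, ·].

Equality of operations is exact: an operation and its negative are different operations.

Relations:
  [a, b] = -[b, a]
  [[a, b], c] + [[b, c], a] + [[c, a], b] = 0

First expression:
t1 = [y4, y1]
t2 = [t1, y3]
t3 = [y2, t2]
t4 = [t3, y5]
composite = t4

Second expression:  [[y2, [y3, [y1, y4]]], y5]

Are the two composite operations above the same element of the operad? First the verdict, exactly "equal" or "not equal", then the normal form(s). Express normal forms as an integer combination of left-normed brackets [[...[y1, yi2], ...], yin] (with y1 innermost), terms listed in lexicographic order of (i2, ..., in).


equal — both sides give [[[[y1, y4], y3], y2], y5]

In normal form, the first expression is [[[[y1, y4], y3], y2], y5]
In normal form, the second expression is [[[[y1, y4], y3], y2], y5]
The normal forms match — equal.


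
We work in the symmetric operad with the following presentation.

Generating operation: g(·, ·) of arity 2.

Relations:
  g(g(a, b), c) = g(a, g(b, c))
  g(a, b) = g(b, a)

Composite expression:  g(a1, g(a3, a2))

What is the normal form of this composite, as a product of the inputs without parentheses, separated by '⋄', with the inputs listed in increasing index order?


a1 ⋄ a2 ⋄ a3

Any arrangement under g is one operation, so sort the a-inputs.
g(a3, a2) unparenthesizes to a3 ⋄ a2
g(a1, g(a3, a2)) unparenthesizes to a1 ⋄ a3 ⋄ a2
sorting the factors by input index: a1 ⋄ a2 ⋄ a3


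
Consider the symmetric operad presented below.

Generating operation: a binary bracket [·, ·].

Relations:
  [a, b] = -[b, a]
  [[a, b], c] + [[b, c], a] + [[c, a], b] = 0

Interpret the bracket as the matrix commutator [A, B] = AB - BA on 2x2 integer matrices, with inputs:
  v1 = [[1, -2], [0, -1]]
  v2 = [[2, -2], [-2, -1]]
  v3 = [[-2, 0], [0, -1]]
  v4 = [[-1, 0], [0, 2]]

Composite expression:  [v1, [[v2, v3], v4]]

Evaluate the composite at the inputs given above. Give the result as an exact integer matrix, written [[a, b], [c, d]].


[v2, v3] = [[0, -2], [2, 0]]
[[v2, v3], v4] = [[0, -6], [-6, 0]]
[v1, [[v2, v3], v4]] = [[12, -12], [12, -12]]

[[12, -12], [12, -12]]


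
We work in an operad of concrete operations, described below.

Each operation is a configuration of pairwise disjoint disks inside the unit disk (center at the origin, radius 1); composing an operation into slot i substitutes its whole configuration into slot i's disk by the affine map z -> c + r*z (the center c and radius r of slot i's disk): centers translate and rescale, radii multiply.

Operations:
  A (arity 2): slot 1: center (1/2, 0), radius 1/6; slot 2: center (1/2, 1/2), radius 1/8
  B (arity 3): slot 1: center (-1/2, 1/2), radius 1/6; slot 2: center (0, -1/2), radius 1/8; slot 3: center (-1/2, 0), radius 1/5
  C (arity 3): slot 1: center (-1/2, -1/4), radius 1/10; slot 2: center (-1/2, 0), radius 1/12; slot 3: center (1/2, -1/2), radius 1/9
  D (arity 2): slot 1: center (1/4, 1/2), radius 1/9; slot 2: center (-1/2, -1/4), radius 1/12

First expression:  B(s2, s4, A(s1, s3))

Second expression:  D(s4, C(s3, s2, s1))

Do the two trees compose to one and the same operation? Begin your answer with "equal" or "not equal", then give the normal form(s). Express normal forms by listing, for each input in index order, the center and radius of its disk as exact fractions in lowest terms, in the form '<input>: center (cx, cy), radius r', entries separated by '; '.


not equal: they reduce to s1: center (-2/5, 0), radius 1/30; s2: center (-1/2, 1/2), radius 1/6; s3: center (-2/5, 1/10), radius 1/40; s4: center (0, -1/2), radius 1/8 and s1: center (-11/24, -7/24), radius 1/108; s2: center (-13/24, -1/4), radius 1/144; s3: center (-13/24, -13/48), radius 1/120; s4: center (1/4, 1/2), radius 1/9

Normal form of the first expression: s1: center (-2/5, 0), radius 1/30; s2: center (-1/2, 1/2), radius 1/6; s3: center (-2/5, 1/10), radius 1/40; s4: center (0, -1/2), radius 1/8
Normal form of the second expression: s1: center (-11/24, -7/24), radius 1/108; s2: center (-13/24, -1/4), radius 1/144; s3: center (-13/24, -13/48), radius 1/120; s4: center (1/4, 1/2), radius 1/9
No match — not equal.


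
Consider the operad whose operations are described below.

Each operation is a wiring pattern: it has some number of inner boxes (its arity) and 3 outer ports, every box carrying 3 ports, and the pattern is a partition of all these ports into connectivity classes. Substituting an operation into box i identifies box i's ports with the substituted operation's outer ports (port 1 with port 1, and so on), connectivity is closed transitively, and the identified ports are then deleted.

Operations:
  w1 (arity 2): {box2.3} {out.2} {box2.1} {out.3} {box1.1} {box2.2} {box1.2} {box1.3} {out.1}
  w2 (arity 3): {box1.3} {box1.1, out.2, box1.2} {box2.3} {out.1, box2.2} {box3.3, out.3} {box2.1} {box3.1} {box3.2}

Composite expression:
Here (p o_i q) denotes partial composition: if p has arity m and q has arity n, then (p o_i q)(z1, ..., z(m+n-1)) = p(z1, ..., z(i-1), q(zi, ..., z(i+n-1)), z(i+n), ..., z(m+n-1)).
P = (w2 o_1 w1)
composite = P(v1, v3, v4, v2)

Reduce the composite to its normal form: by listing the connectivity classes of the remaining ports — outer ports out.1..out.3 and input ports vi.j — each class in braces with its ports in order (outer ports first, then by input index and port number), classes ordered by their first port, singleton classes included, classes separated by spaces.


{out.1, v4.2} {out.2} {out.3, v2.3} {v1.1} {v1.2} {v1.3} {v2.1} {v2.2} {v3.1} {v3.2} {v3.3} {v4.1} {v4.3}


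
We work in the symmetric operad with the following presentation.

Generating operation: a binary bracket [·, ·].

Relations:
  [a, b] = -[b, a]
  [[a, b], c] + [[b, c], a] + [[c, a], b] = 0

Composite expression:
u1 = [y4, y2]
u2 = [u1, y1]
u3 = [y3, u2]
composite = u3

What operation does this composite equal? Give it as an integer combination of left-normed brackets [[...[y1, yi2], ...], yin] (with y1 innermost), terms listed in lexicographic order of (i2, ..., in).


-[[[y1, y2], y4], y3] + [[[y1, y4], y2], y3]

A multilinear Lie element is pinned by y1-initial words (y1 innermost).
Composite bracket: [y3, [[y4, y2], y1]]
The bracket unfolds into 8 signed words via [a, b] = ab - ba (2^3 = 8).
The y1-initial words carry the normal form:
  sign of y1y2y4y3 is -1, so it contributes -[[[y1, y2], y4], y3]
  sign of y1y4y2y3 is +1, so it contributes +[[[y1, y4], y2], y3]


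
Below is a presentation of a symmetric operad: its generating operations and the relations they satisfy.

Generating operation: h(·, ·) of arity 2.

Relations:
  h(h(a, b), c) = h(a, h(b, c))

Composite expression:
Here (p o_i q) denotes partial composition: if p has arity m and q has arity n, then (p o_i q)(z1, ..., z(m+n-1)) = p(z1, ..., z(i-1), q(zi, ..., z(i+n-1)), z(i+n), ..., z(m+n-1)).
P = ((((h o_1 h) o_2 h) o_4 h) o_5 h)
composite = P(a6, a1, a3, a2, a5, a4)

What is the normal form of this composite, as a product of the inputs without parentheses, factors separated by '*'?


a6 * a1 * a3 * a2 * a5 * a4

The h-tree's shape is irrelevant; the a-reading-order decides.
h(a1, a3) spells out as a1 * a3
h(a6, h(a1, a3)) spells out as a6 * a1 * a3
h(a5, a4) spells out as a5 * a4
h(a2, h(a5, a4)) spells out as a2 * a5 * a4
h(h(a6, h(a1, a3)), h(a2, h(a5, a4))) spells out as a6 * a1 * a3 * a2 * a5 * a4


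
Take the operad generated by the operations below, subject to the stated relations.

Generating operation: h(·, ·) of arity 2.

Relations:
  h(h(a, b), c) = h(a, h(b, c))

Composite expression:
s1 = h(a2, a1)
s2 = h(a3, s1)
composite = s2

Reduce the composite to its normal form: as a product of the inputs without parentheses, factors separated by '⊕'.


Under associativity of h, the answer is the a's in reading order.
h(a2, a1) unparenthesizes to a2 ⊕ a1
h(a3, h(a2, a1)) unparenthesizes to a3 ⊕ a2 ⊕ a1

a3 ⊕ a2 ⊕ a1


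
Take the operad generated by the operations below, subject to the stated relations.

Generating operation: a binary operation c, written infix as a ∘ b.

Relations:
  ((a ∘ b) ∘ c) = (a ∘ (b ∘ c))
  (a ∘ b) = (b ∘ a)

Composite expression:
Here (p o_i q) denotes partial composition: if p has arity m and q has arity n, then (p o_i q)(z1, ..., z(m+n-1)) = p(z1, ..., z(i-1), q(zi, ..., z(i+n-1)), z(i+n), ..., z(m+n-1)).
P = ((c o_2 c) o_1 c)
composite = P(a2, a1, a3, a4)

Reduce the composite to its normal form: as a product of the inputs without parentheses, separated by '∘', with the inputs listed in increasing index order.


a1 ∘ a2 ∘ a3 ∘ a4


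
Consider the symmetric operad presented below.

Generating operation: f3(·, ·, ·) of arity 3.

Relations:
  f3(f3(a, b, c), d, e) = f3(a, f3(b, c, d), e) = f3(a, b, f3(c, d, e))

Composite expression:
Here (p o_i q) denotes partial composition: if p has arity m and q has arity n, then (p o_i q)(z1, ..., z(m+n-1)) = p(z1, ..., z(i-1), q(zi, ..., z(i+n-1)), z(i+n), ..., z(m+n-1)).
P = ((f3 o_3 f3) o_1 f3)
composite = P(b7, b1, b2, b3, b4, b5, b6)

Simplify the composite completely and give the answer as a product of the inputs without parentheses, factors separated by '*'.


b7 * b1 * b2 * b3 * b4 * b5 * b6

Key point: f3 is associative — brackets drop, the b-order remains.
f3(b7, b1, b2) collapses to b7 * b1 * b2
f3(b4, b5, b6) collapses to b4 * b5 * b6
f3(f3(b7, b1, b2), b3, f3(b4, b5, b6)) collapses to b7 * b1 * b2 * b3 * b4 * b5 * b6


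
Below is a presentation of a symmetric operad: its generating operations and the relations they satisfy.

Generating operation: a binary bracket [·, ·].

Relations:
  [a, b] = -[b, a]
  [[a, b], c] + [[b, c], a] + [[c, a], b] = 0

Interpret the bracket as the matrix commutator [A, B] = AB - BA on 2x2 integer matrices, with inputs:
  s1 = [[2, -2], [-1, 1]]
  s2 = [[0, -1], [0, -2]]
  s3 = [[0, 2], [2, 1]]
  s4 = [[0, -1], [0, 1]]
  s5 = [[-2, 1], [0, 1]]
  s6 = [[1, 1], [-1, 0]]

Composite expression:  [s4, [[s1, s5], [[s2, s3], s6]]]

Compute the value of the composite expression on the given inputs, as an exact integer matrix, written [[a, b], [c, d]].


[[-22, 126], [22, 22]]

[s1, s5] = [[1, -5], [3, -1]]
[s2, s3] = [[-2, 3], [-4, 2]]
[[s2, s3], s6] = [[1, -7], [-8, -1]]
[[s1, s5], [[s2, s3], s6]] = [[61, -4], [22, -61]]
[s4, [[s1, s5], [[s2, s3], s6]]] = [[-22, 126], [22, 22]]


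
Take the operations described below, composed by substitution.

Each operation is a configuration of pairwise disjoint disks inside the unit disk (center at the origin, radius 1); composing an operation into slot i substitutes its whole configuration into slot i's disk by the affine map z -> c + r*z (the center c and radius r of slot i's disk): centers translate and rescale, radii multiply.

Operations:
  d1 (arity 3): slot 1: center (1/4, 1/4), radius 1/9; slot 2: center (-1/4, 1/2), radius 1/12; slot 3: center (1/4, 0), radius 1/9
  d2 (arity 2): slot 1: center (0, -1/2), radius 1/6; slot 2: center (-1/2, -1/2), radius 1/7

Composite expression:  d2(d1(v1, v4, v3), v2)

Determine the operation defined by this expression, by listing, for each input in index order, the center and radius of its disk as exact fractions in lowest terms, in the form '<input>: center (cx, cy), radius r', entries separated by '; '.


Affine substitution under d2: radii multiply and v-centers shift.
v1: after 2 affine steps, its disk has center (1/24, -11/24), radius 1/54
v4: after 2 affine steps, its disk has center (-1/24, -5/12), radius 1/72
v3: after 2 affine steps, its disk has center (1/24, -1/2), radius 1/54
v2: after 1 affine step, its disk has center (-1/2, -1/2), radius 1/7

v1: center (1/24, -11/24), radius 1/54; v2: center (-1/2, -1/2), radius 1/7; v3: center (1/24, -1/2), radius 1/54; v4: center (-1/24, -5/12), radius 1/72


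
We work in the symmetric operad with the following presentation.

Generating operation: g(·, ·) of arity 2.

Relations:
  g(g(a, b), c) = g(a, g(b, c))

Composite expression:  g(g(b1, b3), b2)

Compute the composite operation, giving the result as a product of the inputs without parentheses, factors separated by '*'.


b1 * b3 * b2

Key point: g is associative — brackets drop, the b-order remains.
g(b1, b3) spells out as b1 * b3
g(g(b1, b3), b2) spells out as b1 * b3 * b2


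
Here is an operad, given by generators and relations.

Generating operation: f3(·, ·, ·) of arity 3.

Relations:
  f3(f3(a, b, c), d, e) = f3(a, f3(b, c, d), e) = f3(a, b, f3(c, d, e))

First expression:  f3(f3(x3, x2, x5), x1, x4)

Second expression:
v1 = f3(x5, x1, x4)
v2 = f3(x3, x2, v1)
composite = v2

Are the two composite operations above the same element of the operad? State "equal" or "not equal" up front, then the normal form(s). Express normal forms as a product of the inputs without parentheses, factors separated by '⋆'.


The first expression reduces to x3 ⋆ x2 ⋆ x5 ⋆ x1 ⋆ x4
The second expression reduces to x3 ⋆ x2 ⋆ x5 ⋆ x1 ⋆ x4
Same normal form: equal.

equal — both sides give x3 ⋆ x2 ⋆ x5 ⋆ x1 ⋆ x4


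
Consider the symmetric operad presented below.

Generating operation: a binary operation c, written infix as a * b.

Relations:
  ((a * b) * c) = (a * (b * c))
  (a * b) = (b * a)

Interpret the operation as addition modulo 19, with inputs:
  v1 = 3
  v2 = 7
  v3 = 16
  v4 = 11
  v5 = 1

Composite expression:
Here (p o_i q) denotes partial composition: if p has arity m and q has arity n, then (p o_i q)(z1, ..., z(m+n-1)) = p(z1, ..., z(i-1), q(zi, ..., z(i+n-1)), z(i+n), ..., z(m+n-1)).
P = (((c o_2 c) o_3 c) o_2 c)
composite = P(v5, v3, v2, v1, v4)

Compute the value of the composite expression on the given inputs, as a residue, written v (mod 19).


0 (mod 19)


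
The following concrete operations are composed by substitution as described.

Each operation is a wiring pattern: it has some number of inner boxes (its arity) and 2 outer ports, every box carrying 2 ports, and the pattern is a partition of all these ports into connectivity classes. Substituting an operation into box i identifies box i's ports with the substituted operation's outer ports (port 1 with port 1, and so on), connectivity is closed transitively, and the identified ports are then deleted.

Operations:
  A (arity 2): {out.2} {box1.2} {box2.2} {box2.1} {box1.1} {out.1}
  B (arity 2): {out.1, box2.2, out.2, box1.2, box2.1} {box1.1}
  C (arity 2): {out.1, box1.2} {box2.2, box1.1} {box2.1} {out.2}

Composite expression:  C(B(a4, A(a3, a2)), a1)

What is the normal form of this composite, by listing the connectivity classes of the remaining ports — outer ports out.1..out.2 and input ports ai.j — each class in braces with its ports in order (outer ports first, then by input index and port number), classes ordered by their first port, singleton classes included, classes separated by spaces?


{out.1, a1.2, a4.2} {out.2} {a1.1} {a2.1} {a2.2} {a3.1} {a3.2} {a4.1}


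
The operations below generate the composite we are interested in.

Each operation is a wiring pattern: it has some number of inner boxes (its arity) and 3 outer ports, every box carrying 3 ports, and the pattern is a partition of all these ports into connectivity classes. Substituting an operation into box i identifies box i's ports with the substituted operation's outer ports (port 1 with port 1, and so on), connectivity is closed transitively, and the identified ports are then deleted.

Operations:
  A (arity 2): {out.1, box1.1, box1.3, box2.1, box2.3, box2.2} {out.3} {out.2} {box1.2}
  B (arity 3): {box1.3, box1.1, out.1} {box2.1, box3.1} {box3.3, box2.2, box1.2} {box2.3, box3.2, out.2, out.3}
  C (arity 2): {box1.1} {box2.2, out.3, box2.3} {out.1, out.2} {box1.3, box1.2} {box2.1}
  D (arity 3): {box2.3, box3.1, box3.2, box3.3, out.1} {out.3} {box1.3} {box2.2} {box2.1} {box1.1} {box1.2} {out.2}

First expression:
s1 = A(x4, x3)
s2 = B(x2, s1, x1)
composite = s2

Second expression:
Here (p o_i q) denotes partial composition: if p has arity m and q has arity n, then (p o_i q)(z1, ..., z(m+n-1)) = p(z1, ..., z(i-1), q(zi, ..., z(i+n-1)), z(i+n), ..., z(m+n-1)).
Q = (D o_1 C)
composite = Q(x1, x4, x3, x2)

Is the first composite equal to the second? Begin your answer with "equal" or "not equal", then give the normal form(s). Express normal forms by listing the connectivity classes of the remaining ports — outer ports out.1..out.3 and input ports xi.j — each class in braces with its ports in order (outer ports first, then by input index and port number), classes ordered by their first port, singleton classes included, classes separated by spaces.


not equal — first {out.1, x2.1, x2.3} {out.2, out.3, x1.2} {x1.1, x3.1, x3.2, x3.3, x4.1, x4.3} {x1.3, x2.2} {x4.2}, second {out.1, x2.1, x2.2, x2.3, x3.3} {out.2} {out.3} {x1.1} {x1.2, x1.3} {x3.1} {x3.2} {x4.1} {x4.2, x4.3}

The first expression reduces to {out.1, x2.1, x2.3} {out.2, out.3, x1.2} {x1.1, x3.1, x3.2, x3.3, x4.1, x4.3} {x1.3, x2.2} {x4.2}
The second expression reduces to {out.1, x2.1, x2.2, x2.3, x3.3} {out.2} {out.3} {x1.1} {x1.2, x1.3} {x3.1} {x3.2} {x4.1} {x4.2, x4.3}
They disagree, so not equal.


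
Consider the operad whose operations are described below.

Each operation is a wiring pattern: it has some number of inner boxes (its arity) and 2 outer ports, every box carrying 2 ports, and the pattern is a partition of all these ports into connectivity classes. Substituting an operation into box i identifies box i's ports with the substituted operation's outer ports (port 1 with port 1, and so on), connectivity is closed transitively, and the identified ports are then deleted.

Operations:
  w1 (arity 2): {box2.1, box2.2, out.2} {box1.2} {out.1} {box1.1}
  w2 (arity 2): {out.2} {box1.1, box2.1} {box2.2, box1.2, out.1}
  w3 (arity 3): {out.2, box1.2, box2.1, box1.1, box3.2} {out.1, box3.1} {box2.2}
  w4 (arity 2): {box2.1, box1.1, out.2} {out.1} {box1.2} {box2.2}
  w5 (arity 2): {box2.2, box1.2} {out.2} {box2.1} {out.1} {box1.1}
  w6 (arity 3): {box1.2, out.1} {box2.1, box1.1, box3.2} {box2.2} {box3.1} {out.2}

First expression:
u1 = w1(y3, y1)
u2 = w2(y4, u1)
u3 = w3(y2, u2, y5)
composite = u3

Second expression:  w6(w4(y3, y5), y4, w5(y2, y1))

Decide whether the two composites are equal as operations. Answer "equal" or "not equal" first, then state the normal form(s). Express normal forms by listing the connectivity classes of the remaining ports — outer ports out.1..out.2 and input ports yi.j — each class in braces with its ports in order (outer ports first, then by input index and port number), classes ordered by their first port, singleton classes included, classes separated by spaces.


not equal; the first gives {out.1, y5.1} {out.2, y1.1, y1.2, y2.1, y2.2, y4.2, y5.2} {y3.1} {y3.2} {y4.1} and the second {out.1, y3.1, y5.1} {out.2} {y1.1} {y1.2, y2.2} {y2.1} {y3.2} {y4.1} {y4.2} {y5.2}

In normal form, the first expression is {out.1, y5.1} {out.2, y1.1, y1.2, y2.1, y2.2, y4.2, y5.2} {y3.1} {y3.2} {y4.1}
In normal form, the second expression is {out.1, y3.1, y5.1} {out.2} {y1.1} {y1.2, y2.2} {y2.1} {y3.2} {y4.1} {y4.2} {y5.2}
Distinct normal forms: not equal.


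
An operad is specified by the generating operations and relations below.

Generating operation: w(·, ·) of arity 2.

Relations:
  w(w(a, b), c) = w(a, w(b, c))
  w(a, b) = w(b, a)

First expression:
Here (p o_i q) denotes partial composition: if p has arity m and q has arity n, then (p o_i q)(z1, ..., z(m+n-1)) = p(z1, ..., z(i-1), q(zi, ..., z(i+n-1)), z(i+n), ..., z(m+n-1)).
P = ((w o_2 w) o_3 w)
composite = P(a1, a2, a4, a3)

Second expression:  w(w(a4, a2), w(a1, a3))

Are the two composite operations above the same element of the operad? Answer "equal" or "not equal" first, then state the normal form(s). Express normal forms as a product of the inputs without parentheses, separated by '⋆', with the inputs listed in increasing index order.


equal; the common form is a1 ⋆ a2 ⋆ a3 ⋆ a4

Normal form of the first expression: a1 ⋆ a2 ⋆ a3 ⋆ a4
Normal form of the second expression: a1 ⋆ a2 ⋆ a3 ⋆ a4
Identical normal forms: equal.


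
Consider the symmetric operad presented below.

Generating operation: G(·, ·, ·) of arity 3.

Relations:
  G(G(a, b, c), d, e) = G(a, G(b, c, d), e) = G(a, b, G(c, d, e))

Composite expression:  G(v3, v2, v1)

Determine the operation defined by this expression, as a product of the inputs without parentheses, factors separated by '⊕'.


The G-tree's shape is irrelevant; the v-reading-order decides.
G(v3, v2, v1) flattens to v3 ⊕ v2 ⊕ v1

v3 ⊕ v2 ⊕ v1


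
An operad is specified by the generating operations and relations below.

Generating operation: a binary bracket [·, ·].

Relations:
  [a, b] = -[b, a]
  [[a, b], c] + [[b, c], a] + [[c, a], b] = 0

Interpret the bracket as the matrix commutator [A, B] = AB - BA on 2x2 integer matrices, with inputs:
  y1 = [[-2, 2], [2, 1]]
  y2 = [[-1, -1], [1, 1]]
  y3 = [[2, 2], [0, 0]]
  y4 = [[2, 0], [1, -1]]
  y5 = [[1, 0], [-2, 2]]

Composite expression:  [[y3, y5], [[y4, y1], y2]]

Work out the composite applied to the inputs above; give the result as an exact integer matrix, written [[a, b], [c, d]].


[[-20, -116], [152, 20]]

[y3, y5] = [[-4, 2], [4, 4]]
[y4, y1] = [[-2, 6], [-9, 2]]
[[y4, y1], y2] = [[-3, 16], [22, 3]]
[[y3, y5], [[y4, y1], y2]] = [[-20, -116], [152, 20]]


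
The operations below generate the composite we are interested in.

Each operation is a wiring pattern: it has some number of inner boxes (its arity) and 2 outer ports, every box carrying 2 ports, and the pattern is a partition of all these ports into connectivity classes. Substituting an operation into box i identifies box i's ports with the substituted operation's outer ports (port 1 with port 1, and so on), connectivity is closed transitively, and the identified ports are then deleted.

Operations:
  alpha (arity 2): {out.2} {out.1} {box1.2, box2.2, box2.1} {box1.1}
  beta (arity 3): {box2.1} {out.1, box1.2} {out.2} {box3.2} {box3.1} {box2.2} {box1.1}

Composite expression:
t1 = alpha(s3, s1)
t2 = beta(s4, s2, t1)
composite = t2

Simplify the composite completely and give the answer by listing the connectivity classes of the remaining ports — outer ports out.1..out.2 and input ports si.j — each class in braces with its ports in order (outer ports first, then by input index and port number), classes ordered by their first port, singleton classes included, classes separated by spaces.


{out.1, s4.2} {out.2} {s1.1, s1.2, s3.2} {s2.1} {s2.2} {s3.1} {s4.1}

Substituting into beta glues patterns; closure does the rest.
composing alpha on (s3, s1), with out.j its own outer ports: {out.1} {out.2} {s1.1, s1.2, s3.2} {s3.1}
composing beta on (s4, s2, s3, s1), with out.j its own outer ports: {out.1, s4.2} {out.2} {s1.1, s1.2, s3.2} {s2.1} {s2.2} {s3.1} {s4.1}


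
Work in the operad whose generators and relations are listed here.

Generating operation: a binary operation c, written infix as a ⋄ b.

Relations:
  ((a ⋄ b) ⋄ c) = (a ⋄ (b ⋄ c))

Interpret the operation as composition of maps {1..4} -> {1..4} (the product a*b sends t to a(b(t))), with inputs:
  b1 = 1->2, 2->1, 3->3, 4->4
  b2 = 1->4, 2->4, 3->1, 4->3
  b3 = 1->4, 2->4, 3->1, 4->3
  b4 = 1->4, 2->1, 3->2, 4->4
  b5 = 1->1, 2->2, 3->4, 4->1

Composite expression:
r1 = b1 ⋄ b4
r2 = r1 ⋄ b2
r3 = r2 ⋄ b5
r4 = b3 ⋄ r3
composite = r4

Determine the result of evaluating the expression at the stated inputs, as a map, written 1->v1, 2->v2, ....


1->3, 2->3, 3->4, 4->3


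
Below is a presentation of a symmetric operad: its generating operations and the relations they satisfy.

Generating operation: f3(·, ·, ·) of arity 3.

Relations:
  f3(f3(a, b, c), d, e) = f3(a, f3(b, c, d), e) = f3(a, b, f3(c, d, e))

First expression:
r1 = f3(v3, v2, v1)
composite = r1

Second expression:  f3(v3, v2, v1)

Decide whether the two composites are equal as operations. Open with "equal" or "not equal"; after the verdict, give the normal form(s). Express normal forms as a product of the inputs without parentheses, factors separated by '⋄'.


Reducing the first expression gives v3 ⋄ v2 ⋄ v1
Reducing the second expression gives v3 ⋄ v2 ⋄ v1
One common form — equal.

equal; the common form is v3 ⋄ v2 ⋄ v1


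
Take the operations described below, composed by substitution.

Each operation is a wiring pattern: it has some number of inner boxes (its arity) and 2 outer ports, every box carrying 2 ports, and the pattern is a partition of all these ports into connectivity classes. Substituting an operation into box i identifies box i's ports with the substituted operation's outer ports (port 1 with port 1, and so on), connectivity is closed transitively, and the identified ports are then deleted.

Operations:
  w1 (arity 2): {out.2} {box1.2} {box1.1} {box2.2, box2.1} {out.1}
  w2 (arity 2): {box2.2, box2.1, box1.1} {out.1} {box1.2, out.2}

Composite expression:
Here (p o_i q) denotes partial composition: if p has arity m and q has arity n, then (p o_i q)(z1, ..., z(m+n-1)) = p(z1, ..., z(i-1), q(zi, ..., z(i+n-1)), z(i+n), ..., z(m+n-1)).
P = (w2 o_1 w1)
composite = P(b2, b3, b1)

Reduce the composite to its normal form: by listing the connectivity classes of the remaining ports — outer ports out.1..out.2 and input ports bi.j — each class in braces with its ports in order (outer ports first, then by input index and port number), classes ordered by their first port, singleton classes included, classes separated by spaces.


Two ports join when wires chain via w2-identified ports.
stage w1: inputs (b2, b3), connectivity {out.1} {out.2} {b2.1} {b2.2} {b3.1, b3.2}, out.j its boundary
stage w2: inputs (b2, b3, b1), connectivity {out.1} {out.2} {b1.1, b1.2} {b2.1} {b2.2} {b3.1, b3.2}, out.j its boundary

{out.1} {out.2} {b1.1, b1.2} {b2.1} {b2.2} {b3.1, b3.2}


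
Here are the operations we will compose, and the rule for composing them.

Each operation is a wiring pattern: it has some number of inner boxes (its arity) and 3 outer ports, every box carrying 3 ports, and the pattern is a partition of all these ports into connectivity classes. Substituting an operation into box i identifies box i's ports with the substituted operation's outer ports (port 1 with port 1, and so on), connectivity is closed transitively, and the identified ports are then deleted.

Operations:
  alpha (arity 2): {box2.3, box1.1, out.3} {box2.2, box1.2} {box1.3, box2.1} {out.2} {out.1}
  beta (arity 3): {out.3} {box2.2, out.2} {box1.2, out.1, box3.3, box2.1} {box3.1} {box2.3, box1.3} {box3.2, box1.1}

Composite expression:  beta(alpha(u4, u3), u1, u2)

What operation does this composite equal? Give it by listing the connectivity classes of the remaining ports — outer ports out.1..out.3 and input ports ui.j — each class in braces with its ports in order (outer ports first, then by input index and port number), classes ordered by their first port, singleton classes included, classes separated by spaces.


Substituting into beta glues patterns; closure does the rest.
the subtree at alpha composes to {out.1} {out.2} {out.3, u3.3, u4.1} {u3.1, u4.3} {u3.2, u4.2} on (u4, u3); out.j = own outer ports
the subtree at beta composes to {out.1, u1.1, u2.3} {out.2, u1.2} {out.3} {u1.3, u3.3, u4.1} {u2.1} {u2.2} {u3.1, u4.3} {u3.2, u4.2} on (u4, u3, u1, u2); out.j = own outer ports

{out.1, u1.1, u2.3} {out.2, u1.2} {out.3} {u1.3, u3.3, u4.1} {u2.1} {u2.2} {u3.1, u4.3} {u3.2, u4.2}


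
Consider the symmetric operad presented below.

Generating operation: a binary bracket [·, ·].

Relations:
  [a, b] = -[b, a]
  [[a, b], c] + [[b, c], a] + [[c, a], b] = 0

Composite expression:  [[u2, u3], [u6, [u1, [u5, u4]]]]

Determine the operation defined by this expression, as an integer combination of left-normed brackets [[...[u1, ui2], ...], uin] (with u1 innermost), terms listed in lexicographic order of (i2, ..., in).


-[[[[[u1, u4], u5], u6], u2], u3] + [[[[[u1, u4], u5], u6], u3], u2] + [[[[[u1, u5], u4], u6], u2], u3] - [[[[[u1, u5], u4], u6], u3], u2]

A multilinear Lie element is pinned by u1-initial words (u1 innermost).
Composite bracket: [[u2, u3], [u6, [u1, [u5, u4]]]]
Full expansion: 32 signed words from ab - ba (2^5 = 32).
Collect the words opening with u1:
  u1u4u5u6u2u3 (sign -1) contributes -[[[[[u1, u4], u5], u6], u2], u3]
  u1u4u5u6u3u2 (sign +1) contributes +[[[[[u1, u4], u5], u6], u3], u2]
  u1u5u4u6u2u3 (sign +1) contributes +[[[[[u1, u5], u4], u6], u2], u3]
  u1u5u4u6u3u2 (sign -1) contributes -[[[[[u1, u5], u4], u6], u3], u2]


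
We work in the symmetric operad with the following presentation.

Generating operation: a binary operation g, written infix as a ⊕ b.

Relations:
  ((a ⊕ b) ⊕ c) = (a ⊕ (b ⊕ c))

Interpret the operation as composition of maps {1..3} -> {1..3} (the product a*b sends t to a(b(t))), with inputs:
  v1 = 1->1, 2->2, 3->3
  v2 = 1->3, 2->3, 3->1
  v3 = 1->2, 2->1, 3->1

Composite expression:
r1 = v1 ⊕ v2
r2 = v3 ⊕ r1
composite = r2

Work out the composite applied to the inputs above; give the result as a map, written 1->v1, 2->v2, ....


(v1 ⊕ v2) = 1->3, 2->3, 3->1
(v3 ⊕ (v1 ⊕ v2)) = 1->1, 2->1, 3->2

1->1, 2->1, 3->2


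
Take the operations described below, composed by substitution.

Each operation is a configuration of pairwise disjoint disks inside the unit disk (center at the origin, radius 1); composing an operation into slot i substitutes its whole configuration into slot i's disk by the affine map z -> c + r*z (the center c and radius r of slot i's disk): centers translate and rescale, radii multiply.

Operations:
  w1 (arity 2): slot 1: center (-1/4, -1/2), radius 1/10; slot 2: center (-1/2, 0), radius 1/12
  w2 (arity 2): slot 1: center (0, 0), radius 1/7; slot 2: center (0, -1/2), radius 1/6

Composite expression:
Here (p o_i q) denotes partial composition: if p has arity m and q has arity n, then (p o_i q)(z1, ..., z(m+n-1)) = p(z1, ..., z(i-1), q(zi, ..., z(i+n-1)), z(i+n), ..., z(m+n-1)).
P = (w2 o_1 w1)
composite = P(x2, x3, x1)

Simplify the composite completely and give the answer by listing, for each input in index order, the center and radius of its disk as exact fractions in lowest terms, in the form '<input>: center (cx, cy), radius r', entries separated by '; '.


x1: center (0, -1/2), radius 1/6; x2: center (-1/28, -1/14), radius 1/70; x3: center (-1/14, 0), radius 1/84


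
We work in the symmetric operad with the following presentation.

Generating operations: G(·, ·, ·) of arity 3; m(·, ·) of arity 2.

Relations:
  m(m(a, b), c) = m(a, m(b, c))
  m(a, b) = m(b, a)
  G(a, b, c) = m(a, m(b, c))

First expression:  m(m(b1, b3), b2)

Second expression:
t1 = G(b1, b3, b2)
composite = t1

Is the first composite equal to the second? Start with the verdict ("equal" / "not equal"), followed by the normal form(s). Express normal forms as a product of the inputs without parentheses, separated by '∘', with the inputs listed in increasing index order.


equal; the common form is b1 ∘ b2 ∘ b3


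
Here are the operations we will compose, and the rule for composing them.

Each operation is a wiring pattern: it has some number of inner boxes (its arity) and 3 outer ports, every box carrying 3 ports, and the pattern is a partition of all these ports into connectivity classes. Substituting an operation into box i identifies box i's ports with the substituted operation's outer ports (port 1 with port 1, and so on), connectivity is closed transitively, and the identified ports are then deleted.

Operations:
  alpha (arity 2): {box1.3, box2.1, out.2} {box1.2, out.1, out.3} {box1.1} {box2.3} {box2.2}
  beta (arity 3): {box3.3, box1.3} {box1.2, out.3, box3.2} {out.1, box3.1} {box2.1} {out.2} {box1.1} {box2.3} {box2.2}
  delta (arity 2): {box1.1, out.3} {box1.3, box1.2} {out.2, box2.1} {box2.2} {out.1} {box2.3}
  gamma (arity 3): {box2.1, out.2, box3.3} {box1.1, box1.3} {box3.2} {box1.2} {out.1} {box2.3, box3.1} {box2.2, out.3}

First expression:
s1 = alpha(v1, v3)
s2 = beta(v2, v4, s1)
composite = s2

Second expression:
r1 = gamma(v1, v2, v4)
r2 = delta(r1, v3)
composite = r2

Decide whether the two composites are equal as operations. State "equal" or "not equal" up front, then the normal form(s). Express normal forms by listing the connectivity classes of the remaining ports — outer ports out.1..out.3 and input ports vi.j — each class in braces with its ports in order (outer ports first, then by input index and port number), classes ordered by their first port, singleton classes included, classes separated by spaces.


not equal; first: {out.1, v1.2, v2.3} {out.2} {out.3, v1.3, v2.2, v3.1} {v1.1} {v2.1} {v3.2} {v3.3} {v4.1} {v4.2} {v4.3}; second: {out.1} {out.2, v3.1} {out.3} {v1.1, v1.3} {v1.2} {v2.1, v2.2, v4.3} {v2.3, v4.1} {v3.2} {v3.3} {v4.2}

In normal form, the first expression is {out.1, v1.2, v2.3} {out.2} {out.3, v1.3, v2.2, v3.1} {v1.1} {v2.1} {v3.2} {v3.3} {v4.1} {v4.2} {v4.3}
In normal form, the second expression is {out.1} {out.2, v3.1} {out.3} {v1.1, v1.3} {v1.2} {v2.1, v2.2, v4.3} {v2.3, v4.1} {v3.2} {v3.3} {v4.2}
The forms do not match — not equal.
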